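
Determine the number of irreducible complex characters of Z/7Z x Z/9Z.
63

The number of irreducible complex representations of a finite group equals its number of conjugacy classes. Z/7Z x Z/9Z is abelian of order 63, so every element is its own conjugacy class: 63 classes, so Z/7Z x Z/9Z (order 63) has exactly 63 irreducible complex representations.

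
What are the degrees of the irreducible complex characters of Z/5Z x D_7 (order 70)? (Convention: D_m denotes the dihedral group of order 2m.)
Dimensions: 1, 1, 1, 1, 1, 1, 1, 1, 1, 1, 2, 2, 2, 2, 2, 2, 2, 2, 2, 2, 2, 2, 2, 2, 2

Solution. There are 25 irreducibles (= number of conjugacy classes). Their dimensions d_i satisfy sum d_i^2 = |G| = 70: 1 + 1 + 1 + 1 + 1 + 1 + 1 + 1 + 1 + 1 + 4 + 4 + 4 + 4 + 4 + 4 + 4 + 4 + 4 + 4 + 4 + 4 + 4 + 4 + 4 = 70. (For the product with Z/5Z: each of the 5 1-dim characters of Z/5Z tensors with each irrep of D_7, giving 5 copies of each D_7-dimension.)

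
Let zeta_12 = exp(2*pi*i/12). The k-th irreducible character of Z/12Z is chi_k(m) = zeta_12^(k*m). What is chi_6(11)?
chi_6(11) = zeta_12^66 = -1

Working: chi_6(11) = zeta_12^(6*11) = zeta_12^66. Since zeta_12^12 = 1, this equals zeta_12^6 = exp(2*pi*i*6/12) = -1.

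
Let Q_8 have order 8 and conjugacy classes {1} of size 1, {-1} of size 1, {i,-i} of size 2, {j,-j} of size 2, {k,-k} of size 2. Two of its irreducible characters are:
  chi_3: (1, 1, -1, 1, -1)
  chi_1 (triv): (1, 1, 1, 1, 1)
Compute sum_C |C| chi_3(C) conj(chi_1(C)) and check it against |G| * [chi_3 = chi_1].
Sum = 0; so <chi_3, chi_1> = 0 (distinct irreducibles are orthogonal).

Argument: Compute term by term over conjugacy classes (|C| * chi_3(C) * conj(chi_1(C))):
  1*(1)*conj(1) + 1*(1)*conj(1) + 2*(-1)*conj(1) + 2*(1)*conj(1) + 2*(-1)*conj(1)
  = (1) + (1) + (-2) + (2) + (-2)
  = 0.
Dividing by |G| = 8 gives 0/8 = 0, matching the row-orthogonality relation <chi_3, chi_1> = [chi_3 = chi_1].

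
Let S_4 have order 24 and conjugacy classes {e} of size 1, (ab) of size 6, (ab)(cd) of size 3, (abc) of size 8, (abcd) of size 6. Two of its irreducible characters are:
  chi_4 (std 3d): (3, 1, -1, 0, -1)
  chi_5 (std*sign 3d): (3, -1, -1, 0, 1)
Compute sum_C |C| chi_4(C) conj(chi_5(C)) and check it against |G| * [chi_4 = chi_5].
Sum = 0; so <chi_4, chi_5> = 0 (distinct irreducibles are orthogonal).

Argument: Compute term by term over conjugacy classes (|C| * chi_4(C) * conj(chi_5(C))):
  1*(3)*conj(3) + 6*(1)*conj(-1) + 3*(-1)*conj(-1) + 8*(0)*conj(0) + 6*(-1)*conj(1)
  = (9) + (-6) + (3) + (0) + (-6)
  = 0.
Dividing by |G| = 24 gives 0/24 = 0, matching the row-orthogonality relation <chi_4, chi_5> = [chi_4 = chi_5].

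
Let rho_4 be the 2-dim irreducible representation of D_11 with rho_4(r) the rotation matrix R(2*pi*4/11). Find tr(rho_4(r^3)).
chi_{rho_4}(r^3) = 2*cos(2*pi*4*3/11) = 2*cos(24*pi/11)

Explanation: rho_4(r^3) is rotation by angle 2*pi*4*3/11, whose trace is 2*cos(2*pi*4*3/11) = 2*cos(24*pi/11).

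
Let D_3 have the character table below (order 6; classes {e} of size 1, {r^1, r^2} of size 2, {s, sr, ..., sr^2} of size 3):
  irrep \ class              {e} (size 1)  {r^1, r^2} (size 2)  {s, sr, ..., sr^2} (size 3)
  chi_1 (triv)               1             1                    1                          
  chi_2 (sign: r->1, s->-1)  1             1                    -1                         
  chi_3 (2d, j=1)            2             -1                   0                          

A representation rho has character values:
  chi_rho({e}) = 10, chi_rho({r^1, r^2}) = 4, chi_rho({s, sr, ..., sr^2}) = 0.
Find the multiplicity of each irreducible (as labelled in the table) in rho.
Multiplicities: chi_1: 3, chi_2: 3, chi_3: 2.

Justification: Use <chi_rho, chi> = (1/|G|) sum_C |C| * chi_rho(C) * conj(chi(C)) with |G| = 6 for each irreducible chi in the table:
  <chi_rho, chi_1> = (1/6)[1*(10)*conj(1) + 2*(4)*conj(1) + 3*(0)*conj(1)]
      = (1/6)[(10) + (8) + (0)] = 18/6 = 3
  <chi_rho, chi_2> = (1/6)[1*(10)*conj(1) + 2*(4)*conj(1) + 3*(0)*conj(-1)]
      = (1/6)[(10) + (8) + (0)] = 18/6 = 3
  <chi_rho, chi_3> = (1/6)[1*(10)*conj(2) + 2*(4)*conj(-1) + 3*(0)*conj(0)]
      = (1/6)[(20) + (-8) + (0)] = 12/6 = 2
Dimension check: dim(rho) = sum (mult * dim) = 3*1 + 3*1 + 2*2 = 10 = chi_rho(e) = 10.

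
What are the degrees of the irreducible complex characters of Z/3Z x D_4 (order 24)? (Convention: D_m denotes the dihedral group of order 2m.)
Dimensions: 1, 1, 1, 1, 1, 1, 1, 1, 1, 1, 1, 1, 2, 2, 2

Why: There are 15 irreducibles (= number of conjugacy classes). Their dimensions d_i satisfy sum d_i^2 = |G| = 24: 1 + 1 + 1 + 1 + 1 + 1 + 1 + 1 + 1 + 1 + 1 + 1 + 4 + 4 + 4 = 24. (For the product with Z/3Z: each of the 3 1-dim characters of Z/3Z tensors with each irrep of D_4, giving 3 copies of each D_4-dimension.)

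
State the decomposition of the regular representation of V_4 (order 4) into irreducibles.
Each irreducible V_i of dimension d_i appears with multiplicity d_i, i.e. rho_reg = (direct sum over all irreducibles V_i) d_i V_i. The irreducible dimensions for V_4 are 1, 1, 1, 1: 4 irreducibles of dimension 1, each with multiplicity 1. Total dimension 4*1*1 = 4 = |G|.

Details: General theorem: in the regular representation of a finite group G, each irreducible appears with multiplicity equal to its dimension. Check: dim(rho_reg) = sum d_i^2 = 1 + 1 + 1 + 1 = 4 = |G|.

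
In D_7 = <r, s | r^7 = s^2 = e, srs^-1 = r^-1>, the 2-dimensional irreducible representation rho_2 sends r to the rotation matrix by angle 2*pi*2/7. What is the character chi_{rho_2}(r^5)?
chi_{rho_2}(r^5) = 2*cos(2*pi*2*5/7) = -2*cos(pi/7)

Why: rho_2(r^5) is rotation by angle 2*pi*2*5/7, whose trace is 2*cos(2*pi*2*5/7) = -2*cos(pi/7).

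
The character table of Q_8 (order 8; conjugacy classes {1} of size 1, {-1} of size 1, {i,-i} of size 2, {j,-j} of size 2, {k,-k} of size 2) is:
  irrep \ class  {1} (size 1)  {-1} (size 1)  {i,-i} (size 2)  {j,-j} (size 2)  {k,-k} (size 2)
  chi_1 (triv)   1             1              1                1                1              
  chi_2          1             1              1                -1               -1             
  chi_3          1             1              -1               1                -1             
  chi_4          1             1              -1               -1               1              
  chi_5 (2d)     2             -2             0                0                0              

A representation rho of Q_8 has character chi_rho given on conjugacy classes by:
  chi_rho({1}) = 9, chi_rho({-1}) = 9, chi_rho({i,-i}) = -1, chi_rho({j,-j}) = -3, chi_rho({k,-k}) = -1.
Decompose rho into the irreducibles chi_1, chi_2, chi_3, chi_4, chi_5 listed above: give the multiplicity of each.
Multiplicities: chi_1: 1, chi_2: 3, chi_3: 2, chi_4: 3, chi_5: 0.

Derivation: Use <chi_rho, chi> = (1/|G|) sum_C |C| * chi_rho(C) * conj(chi(C)) with |G| = 8 for each irreducible chi in the table:
  <chi_rho, chi_1> = (1/8)[1*(9)*conj(1) + 1*(9)*conj(1) + 2*(-1)*conj(1) + 2*(-3)*conj(1) + 2*(-1)*conj(1)]
      = (1/8)[(9) + (9) + (-2) + (-6) + (-2)] = 8/8 = 1
  <chi_rho, chi_2> = (1/8)[1*(9)*conj(1) + 1*(9)*conj(1) + 2*(-1)*conj(1) + 2*(-3)*conj(-1) + 2*(-1)*conj(-1)]
      = (1/8)[(9) + (9) + (-2) + (6) + (2)] = 24/8 = 3
  <chi_rho, chi_3> = (1/8)[1*(9)*conj(1) + 1*(9)*conj(1) + 2*(-1)*conj(-1) + 2*(-3)*conj(1) + 2*(-1)*conj(-1)]
      = (1/8)[(9) + (9) + (2) + (-6) + (2)] = 16/8 = 2
  <chi_rho, chi_4> = (1/8)[1*(9)*conj(1) + 1*(9)*conj(1) + 2*(-1)*conj(-1) + 2*(-3)*conj(-1) + 2*(-1)*conj(1)]
      = (1/8)[(9) + (9) + (2) + (6) + (-2)] = 24/8 = 3
  <chi_rho, chi_5> = (1/8)[1*(9)*conj(2) + 1*(9)*conj(-2) + 2*(-1)*conj(0) + 2*(-3)*conj(0) + 2*(-1)*conj(0)]
      = (1/8)[(18) + (-18) + (0) + (0) + (0)] = 0/8 = 0
Dimension check: dim(rho) = sum (mult * dim) = 1*1 + 3*1 + 2*1 + 3*1 + 0*2 = 9 = chi_rho(e) = 9.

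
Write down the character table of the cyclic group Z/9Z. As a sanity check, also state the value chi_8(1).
Character table of Z/9Z (irreps indexed chi_0,...,chi_8 with chi_k(m) = zeta_9^(k*m), zeta_9 = exp(2*pi*i/9)):
  irrep \ class  {0} (size 1)  {1} (size 1)    {2} (size 1)    {3} (size 1)    {4} (size 1)    {5} (size 1)    {6} (size 1)    {7} (size 1)    {8} (size 1)  
  chi_0          1             1               1               1               1               1               1               1               1             
  chi_1          1             exp(2*I*pi/9)   exp(4*I*pi/9)   exp(2*I*pi/3)   exp(8*I*pi/9)   exp(-8*I*pi/9)  exp(-2*I*pi/3)  exp(-4*I*pi/9)  exp(-2*I*pi/9)
  chi_2          1             exp(4*I*pi/9)   exp(8*I*pi/9)   exp(-2*I*pi/3)  exp(-2*I*pi/9)  exp(2*I*pi/9)   exp(2*I*pi/3)   exp(-8*I*pi/9)  exp(-4*I*pi/9)
  chi_3          1             exp(2*I*pi/3)   exp(-2*I*pi/3)  1               exp(2*I*pi/3)   exp(-2*I*pi/3)  1               exp(2*I*pi/3)   exp(-2*I*pi/3)
  chi_4          1             exp(8*I*pi/9)   exp(-2*I*pi/9)  exp(2*I*pi/3)   exp(-4*I*pi/9)  exp(4*I*pi/9)   exp(-2*I*pi/3)  exp(2*I*pi/9)   exp(-8*I*pi/9)
  chi_5          1             exp(-8*I*pi/9)  exp(2*I*pi/9)   exp(-2*I*pi/3)  exp(4*I*pi/9)   exp(-4*I*pi/9)  exp(2*I*pi/3)   exp(-2*I*pi/9)  exp(8*I*pi/9) 
  chi_6          1             exp(-2*I*pi/3)  exp(2*I*pi/3)   1               exp(-2*I*pi/3)  exp(2*I*pi/3)   1               exp(-2*I*pi/3)  exp(2*I*pi/3) 
  chi_7          1             exp(-4*I*pi/9)  exp(-8*I*pi/9)  exp(2*I*pi/3)   exp(2*I*pi/9)   exp(-2*I*pi/9)  exp(-2*I*pi/3)  exp(8*I*pi/9)   exp(4*I*pi/9) 
  chi_8          1             exp(-2*I*pi/9)  exp(-4*I*pi/9)  exp(-2*I*pi/3)  exp(-8*I*pi/9)  exp(8*I*pi/9)   exp(2*I*pi/3)   exp(4*I*pi/9)   exp(2*I*pi/9) 

Spot check: chi_8(1) = zeta_9^(8*1) = zeta_9^8 = exp(-2*I*pi/9).

Solution. Z/9Z is abelian, so all 9 irreducible complex representations are 1-dimensional. They are given by chi_k(m) = zeta_9^(k*m) for k = 0,...,8. Row orthogonality: sum_m chi_k(m) conj(chi_l(m)) = 9 * [k = l].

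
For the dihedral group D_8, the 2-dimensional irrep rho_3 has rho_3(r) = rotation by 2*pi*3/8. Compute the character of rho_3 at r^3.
chi_{rho_3}(r^3) = 2*cos(2*pi*3*3/8) = sqrt(2)

Proof sketch: rho_3(r^3) is rotation by angle 2*pi*3*3/8, whose trace is 2*cos(2*pi*3*3/8) = sqrt(2).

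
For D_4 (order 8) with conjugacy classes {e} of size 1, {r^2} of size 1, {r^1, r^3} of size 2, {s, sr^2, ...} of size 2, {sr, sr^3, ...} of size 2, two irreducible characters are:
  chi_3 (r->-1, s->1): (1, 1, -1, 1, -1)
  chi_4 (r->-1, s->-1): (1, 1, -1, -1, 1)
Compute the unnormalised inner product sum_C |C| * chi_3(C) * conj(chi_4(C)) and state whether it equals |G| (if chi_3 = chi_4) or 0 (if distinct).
Sum = 0; so <chi_3, chi_4> = 0 (distinct irreducibles are orthogonal).

Working: Compute term by term over conjugacy classes (|C| * chi_3(C) * conj(chi_4(C))):
  1*(1)*conj(1) + 1*(1)*conj(1) + 2*(-1)*conj(-1) + 2*(1)*conj(-1) + 2*(-1)*conj(1)
  = (1) + (1) + (2) + (-2) + (-2)
  = 0.
Dividing by |G| = 8 gives 0/8 = 0, matching the row-orthogonality relation <chi_3, chi_4> = [chi_3 = chi_4].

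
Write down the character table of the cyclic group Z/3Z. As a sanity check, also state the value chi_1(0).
Character table of Z/3Z (irreps indexed chi_0,...,chi_2 with chi_k(m) = zeta_3^(k*m), zeta_3 = exp(2*pi*i/3)):
  irrep \ class  {0} (size 1)  {1} (size 1)    {2} (size 1)  
  chi_0          1             1               1             
  chi_1          1             exp(2*I*pi/3)   exp(-2*I*pi/3)
  chi_2          1             exp(-2*I*pi/3)  exp(2*I*pi/3) 

Spot check: chi_1(0) = zeta_3^(1*0) = zeta_3^0 = 1.

Working: Z/3Z is abelian, so all 3 irreducible complex representations are 1-dimensional. They are given by chi_k(m) = zeta_3^(k*m) for k = 0,...,2. Row orthogonality: sum_m chi_k(m) conj(chi_l(m)) = 3 * [k = l].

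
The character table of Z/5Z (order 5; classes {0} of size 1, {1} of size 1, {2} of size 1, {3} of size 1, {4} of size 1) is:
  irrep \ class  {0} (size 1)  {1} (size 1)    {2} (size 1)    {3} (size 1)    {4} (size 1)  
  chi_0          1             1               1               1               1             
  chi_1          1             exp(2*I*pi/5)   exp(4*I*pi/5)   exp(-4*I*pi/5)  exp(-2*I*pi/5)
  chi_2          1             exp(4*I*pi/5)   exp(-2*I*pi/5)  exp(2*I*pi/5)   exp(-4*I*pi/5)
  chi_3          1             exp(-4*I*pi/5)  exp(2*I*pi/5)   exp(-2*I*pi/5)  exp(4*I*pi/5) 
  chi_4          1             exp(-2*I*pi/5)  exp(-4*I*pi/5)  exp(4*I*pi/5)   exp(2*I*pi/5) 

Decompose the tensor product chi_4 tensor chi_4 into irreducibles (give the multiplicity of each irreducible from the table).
chi_4 tensor chi_4 = chi_3 (all other irreducibles have multiplicity 0).

Justification: The character of a tensor product is the pointwise product (chi_4 * chi_4)(C) = chi_4(C) * chi_4(C):
  {0}: (1)*(1), {1}: (exp(-2*I*pi/5))*(exp(-2*I*pi/5)), {2}: (exp(-4*I*pi/5))*(exp(-4*I*pi/5)), {3}: (exp(4*I*pi/5))*(exp(4*I*pi/5)), {4}: (exp(2*I*pi/5))*(exp(2*I*pi/5))
so (chi_4 * chi_4) takes values
  {0} -> 1, {1} -> exp(-4*I*pi/5), {2} -> exp(2*I*pi/5), {3} -> exp(-2*I*pi/5), {4} -> exp(4*I*pi/5).
Now take the inner product of this character with each irreducible chi from the table, <chi_4*chi_4, chi> = (1/5) sum_C |C| (chi_4*chi_4)(C) conj(chi(C)):
  <chi_4*chi_4, chi_0> = (1/5)[1*(1)*conj(1) + 1*(exp(-4*I*pi/5))*conj(1) + 1*(exp(2*I*pi/5))*conj(1) + 1*(exp(-2*I*pi/5))*conj(1) + 1*(exp(4*I*pi/5))*conj(1)]
      = (1/5)[(1) + (exp(-4*I*pi/5)) + (exp(2*I*pi/5)) + (exp(-2*I*pi/5)) + (exp(4*I*pi/5))] = 0/5 = 0
  <chi_4*chi_4, chi_1> = (1/5)[1*(1)*conj(1) + 1*(exp(-4*I*pi/5))*conj(exp(2*I*pi/5)) + 1*(exp(2*I*pi/5))*conj(exp(4*I*pi/5)) + 1*(exp(-2*I*pi/5))*conj(exp(-4*I*pi/5)) + 1*(exp(4*I*pi/5))*conj(exp(-2*I*pi/5))]
      = (1/5)[(1) + (exp(4*I*pi/5)) + (exp(-2*I*pi/5)) + (exp(2*I*pi/5)) + (exp(-4*I*pi/5))] = 0/5 = 0
  <chi_4*chi_4, chi_2> = (1/5)[1*(1)*conj(1) + 1*(exp(-4*I*pi/5))*conj(exp(4*I*pi/5)) + 1*(exp(2*I*pi/5))*conj(exp(-2*I*pi/5)) + 1*(exp(-2*I*pi/5))*conj(exp(2*I*pi/5)) + 1*(exp(4*I*pi/5))*conj(exp(-4*I*pi/5))]
      = (1/5)[(1) + (exp(2*I*pi/5)) + (exp(4*I*pi/5)) + (exp(-4*I*pi/5)) + (exp(-2*I*pi/5))] = 0/5 = 0
  <chi_4*chi_4, chi_3> = (1/5)[1*(1)*conj(1) + 1*(exp(-4*I*pi/5))*conj(exp(-4*I*pi/5)) + 1*(exp(2*I*pi/5))*conj(exp(2*I*pi/5)) + 1*(exp(-2*I*pi/5))*conj(exp(-2*I*pi/5)) + 1*(exp(4*I*pi/5))*conj(exp(4*I*pi/5))]
      = (1/5)[(1) + (1) + (1) + (1) + (1)] = 5/5 = 1
  <chi_4*chi_4, chi_4> = (1/5)[1*(1)*conj(1) + 1*(exp(-4*I*pi/5))*conj(exp(-2*I*pi/5)) + 1*(exp(2*I*pi/5))*conj(exp(-4*I*pi/5)) + 1*(exp(-2*I*pi/5))*conj(exp(4*I*pi/5)) + 1*(exp(4*I*pi/5))*conj(exp(2*I*pi/5))]
      = (1/5)[(1) + (exp(-2*I*pi/5)) + (exp(-4*I*pi/5)) + (exp(4*I*pi/5)) + (exp(2*I*pi/5))] = 0/5 = 0
(Exp terms are combined using exp(i*s)*conj(exp(i*t)) = exp(i*(s-t)), and sums of them are collapsed using the identity that for every m > 1 the m distinct m-th roots of unity sum to 0, e.g. 1 + exp(2*I*pi/3) + exp(-2*I*pi/3) = 0.)
Hence the multiplicities are chi_3: 1. Dimension check: dim(chi_4)*dim(chi_4) = 1*1 = 1 and sum (mult * dim) = 1*1 = 1.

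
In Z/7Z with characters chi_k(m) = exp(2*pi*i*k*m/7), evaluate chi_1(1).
chi_1(1) = zeta_7^1 = exp(2*I*pi/7)

Justification: chi_1(1) = zeta_7^(1*1) = zeta_7^1. Since zeta_7^7 = 1, this equals zeta_7^1 = exp(2*pi*i*1/7) = exp(2*I*pi/7).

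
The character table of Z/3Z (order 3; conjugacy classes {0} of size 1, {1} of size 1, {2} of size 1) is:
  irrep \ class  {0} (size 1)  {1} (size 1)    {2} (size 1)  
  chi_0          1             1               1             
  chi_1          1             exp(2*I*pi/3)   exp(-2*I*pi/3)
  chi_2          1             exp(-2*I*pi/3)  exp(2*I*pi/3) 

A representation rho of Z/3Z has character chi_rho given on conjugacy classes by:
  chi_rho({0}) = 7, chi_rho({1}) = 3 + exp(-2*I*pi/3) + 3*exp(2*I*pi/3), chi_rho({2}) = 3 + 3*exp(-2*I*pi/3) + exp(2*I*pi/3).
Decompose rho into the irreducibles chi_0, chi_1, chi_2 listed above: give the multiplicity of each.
Multiplicities: chi_0: 3, chi_1: 3, chi_2: 1.

Details: Use <chi_rho, chi> = (1/|G|) sum_C |C| * chi_rho(C) * conj(chi(C)) with |G| = 3 for each irreducible chi in the table:
  <chi_rho, chi_0> = (1/3)[1*(7)*conj(1) + 1*(3 + exp(-2*I*pi/3) + 3*exp(2*I*pi/3))*conj(1) + 1*(3 + 3*exp(-2*I*pi/3) + exp(2*I*pi/3))*conj(1)]
      = (1/3)[(7) + (3 + exp(-2*I*pi/3) + 3*exp(2*I*pi/3)) + (3 + 3*exp(-2*I*pi/3) + exp(2*I*pi/3))] = 9/3 = 3
  <chi_rho, chi_1> = (1/3)[1*(7)*conj(1) + 1*(3 + exp(-2*I*pi/3) + 3*exp(2*I*pi/3))*conj(exp(2*I*pi/3)) + 1*(3 + 3*exp(-2*I*pi/3) + exp(2*I*pi/3))*conj(exp(-2*I*pi/3))]
      = (1/3)[(7) + (3 + 3*exp(-2*I*pi/3) + exp(2*I*pi/3)) + (3 + exp(-2*I*pi/3) + 3*exp(2*I*pi/3))] = 9/3 = 3
  <chi_rho, chi_2> = (1/3)[1*(7)*conj(1) + 1*(3 + exp(-2*I*pi/3) + 3*exp(2*I*pi/3))*conj(exp(-2*I*pi/3)) + 1*(3 + 3*exp(-2*I*pi/3) + exp(2*I*pi/3))*conj(exp(2*I*pi/3))]
      = (1/3)[(7) + (-2) + (-2)] = 3/3 = 1
(Exp terms are combined using exp(i*s)*conj(exp(i*t)) = exp(i*(s-t)), and sums of them are collapsed using the identity that for every m > 1 the m distinct m-th roots of unity sum to 0, e.g. 1 + exp(2*I*pi/3) + exp(-2*I*pi/3) = 0.)
Dimension check: dim(rho) = sum (mult * dim) = 3*1 + 3*1 + 1*1 = 7 = chi_rho(e) = 7.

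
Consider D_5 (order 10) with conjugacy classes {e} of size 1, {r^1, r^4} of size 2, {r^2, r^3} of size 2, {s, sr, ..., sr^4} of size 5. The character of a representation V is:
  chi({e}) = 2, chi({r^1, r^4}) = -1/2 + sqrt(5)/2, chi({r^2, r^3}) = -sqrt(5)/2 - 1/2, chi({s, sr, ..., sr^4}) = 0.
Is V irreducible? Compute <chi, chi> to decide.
Irreducible: <chi, chi> = 1.

Reasoning: <chi, chi> = (1/|G|) sum_C |C| * |chi(C)|^2 = (1/10)[1*|2|^2 + 2*|-1/2 + sqrt(5)/2|^2 + 2*|-sqrt(5)/2 - 1/2|^2 + 5*|0|^2]
  = (1/10)[(4) + (3 - sqrt(5)) + (sqrt(5) + 3) + (0)] = 10/10 = 1.
A character is irreducible iff <chi, chi> = 1, so this representation is irreducible.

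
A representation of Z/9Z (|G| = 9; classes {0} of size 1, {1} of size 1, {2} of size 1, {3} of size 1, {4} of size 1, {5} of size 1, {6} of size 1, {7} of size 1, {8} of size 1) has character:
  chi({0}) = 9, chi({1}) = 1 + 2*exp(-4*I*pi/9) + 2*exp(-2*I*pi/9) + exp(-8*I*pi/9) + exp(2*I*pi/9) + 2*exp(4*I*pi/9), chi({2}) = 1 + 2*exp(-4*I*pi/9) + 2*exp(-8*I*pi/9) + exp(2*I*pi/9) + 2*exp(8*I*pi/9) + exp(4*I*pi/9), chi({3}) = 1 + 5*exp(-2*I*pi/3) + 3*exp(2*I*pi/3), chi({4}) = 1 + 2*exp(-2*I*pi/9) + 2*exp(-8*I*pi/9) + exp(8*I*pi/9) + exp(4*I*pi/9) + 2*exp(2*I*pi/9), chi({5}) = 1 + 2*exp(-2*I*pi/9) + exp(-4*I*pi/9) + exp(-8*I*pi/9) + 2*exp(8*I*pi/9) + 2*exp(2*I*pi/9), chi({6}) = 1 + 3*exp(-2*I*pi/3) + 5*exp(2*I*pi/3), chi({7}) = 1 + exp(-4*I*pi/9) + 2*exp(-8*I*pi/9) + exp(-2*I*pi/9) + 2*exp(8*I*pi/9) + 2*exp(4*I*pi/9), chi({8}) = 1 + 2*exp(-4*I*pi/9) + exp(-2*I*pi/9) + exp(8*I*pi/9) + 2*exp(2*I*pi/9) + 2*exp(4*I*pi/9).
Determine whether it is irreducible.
Not irreducible (reducible): <chi, chi> = 15 > 1.

Argument: <chi, chi> = (1/|G|) sum_C |C| * |chi(C)|^2 = (1/9)[1*|9|^2 + 1*|1 + 2*exp(-4*I*pi/9) + 2*exp(-2*I*pi/9) + exp(-8*I*pi/9) + exp(2*I*pi/9) + 2*exp(4*I*pi/9)|^2 + 1*|1 + 2*exp(-4*I*pi/9) + 2*exp(-8*I*pi/9) + exp(2*I*pi/9) + 2*exp(8*I*pi/9) + exp(4*I*pi/9)|^2 + 1*|1 + 5*exp(-2*I*pi/3) + 3*exp(2*I*pi/3)|^2 + 1*|1 + 2*exp(-2*I*pi/9) + 2*exp(-8*I*pi/9) + exp(8*I*pi/9) + exp(4*I*pi/9) + 2*exp(2*I*pi/9)|^2 + 1*|1 + 2*exp(-2*I*pi/9) + exp(-4*I*pi/9) + exp(-8*I*pi/9) + 2*exp(8*I*pi/9) + 2*exp(2*I*pi/9)|^2 + 1*|1 + 3*exp(-2*I*pi/3) + 5*exp(2*I*pi/3)|^2 + 1*|1 + exp(-4*I*pi/9) + 2*exp(-8*I*pi/9) + exp(-2*I*pi/9) + 2*exp(8*I*pi/9) + 2*exp(4*I*pi/9)|^2 + 1*|1 + 2*exp(-4*I*pi/9) + exp(-2*I*pi/9) + exp(8*I*pi/9) + 2*exp(2*I*pi/9) + 2*exp(4*I*pi/9)|^2]
  = (1/9)[(81) + (15 + 10*exp(-2*I*pi/3) + 8*exp(-4*I*pi/9) + 9*exp(-2*I*pi/9) + 6*exp(-8*I*pi/9) + 6*exp(8*I*pi/9) + 9*exp(2*I*pi/9) + 8*exp(4*I*pi/9) + 10*exp(2*I*pi/3)) + (15 + 9*exp(-4*I*pi/9) + 10*exp(-2*I*pi/3) + 6*exp(-2*I*pi/9) + 8*exp(-8*I*pi/9) + 8*exp(8*I*pi/9) + 6*exp(2*I*pi/9) + 10*exp(2*I*pi/3) + 9*exp(4*I*pi/9)) + (12) + (15 + 10*exp(-2*I*pi/3) + 6*exp(-4*I*pi/9) + 8*exp(-2*I*pi/9) + 9*exp(-8*I*pi/9) + 9*exp(8*I*pi/9) + 8*exp(2*I*pi/9) + 6*exp(4*I*pi/9) + 10*exp(2*I*pi/3)) + (15 + 10*exp(-2*I*pi/3) + 6*exp(-4*I*pi/9) + 8*exp(-2*I*pi/9) + 9*exp(-8*I*pi/9) + 9*exp(8*I*pi/9) + 8*exp(2*I*pi/9) + 6*exp(4*I*pi/9) + 10*exp(2*I*pi/3)) + (12) + (15 + 9*exp(-4*I*pi/9) + 10*exp(-2*I*pi/3) + 6*exp(-2*I*pi/9) + 8*exp(-8*I*pi/9) + 8*exp(8*I*pi/9) + 6*exp(2*I*pi/9) + 10*exp(2*I*pi/3) + 9*exp(4*I*pi/9)) + (15 + 10*exp(-2*I*pi/3) + 8*exp(-4*I*pi/9) + 9*exp(-2*I*pi/9) + 6*exp(-8*I*pi/9) + 6*exp(8*I*pi/9) + 9*exp(2*I*pi/9) + 8*exp(4*I*pi/9) + 10*exp(2*I*pi/3))] = 135/9 = 15.
(Exp terms are combined using exp(i*s)*conj(exp(i*t)) = exp(i*(s-t)), and sums of them are collapsed using the identity that for every m > 1 the m distinct m-th roots of unity sum to 0, e.g. 1 + exp(2*I*pi/3) + exp(-2*I*pi/3) = 0.)
A character is irreducible iff <chi, chi> = 1, so this representation is reducible.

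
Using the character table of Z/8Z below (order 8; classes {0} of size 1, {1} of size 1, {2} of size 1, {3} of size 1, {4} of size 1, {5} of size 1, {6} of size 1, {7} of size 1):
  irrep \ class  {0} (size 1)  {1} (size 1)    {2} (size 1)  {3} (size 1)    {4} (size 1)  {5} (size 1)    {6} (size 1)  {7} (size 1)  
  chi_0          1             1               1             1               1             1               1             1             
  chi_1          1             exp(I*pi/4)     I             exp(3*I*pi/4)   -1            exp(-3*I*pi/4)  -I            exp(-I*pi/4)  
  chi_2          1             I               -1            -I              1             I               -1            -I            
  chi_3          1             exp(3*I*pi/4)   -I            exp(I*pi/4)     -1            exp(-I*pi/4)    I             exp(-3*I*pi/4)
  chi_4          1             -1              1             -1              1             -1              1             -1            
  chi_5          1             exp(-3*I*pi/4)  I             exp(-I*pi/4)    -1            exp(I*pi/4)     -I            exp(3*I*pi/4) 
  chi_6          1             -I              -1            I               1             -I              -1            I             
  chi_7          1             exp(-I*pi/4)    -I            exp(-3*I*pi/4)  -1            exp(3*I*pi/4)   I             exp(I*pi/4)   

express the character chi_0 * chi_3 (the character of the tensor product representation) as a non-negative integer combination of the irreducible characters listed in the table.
chi_0 tensor chi_3 = chi_3 (all other irreducibles have multiplicity 0).

Working: The character of a tensor product is the pointwise product (chi_0 * chi_3)(C) = chi_0(C) * chi_3(C):
  {0}: (1)*(1), {1}: (1)*(exp(3*I*pi/4)), {2}: (1)*(-I), {3}: (1)*(exp(I*pi/4)), {4}: (1)*(-1), {5}: (1)*(exp(-I*pi/4)), {6}: (1)*(I), {7}: (1)*(exp(-3*I*pi/4))
so (chi_0 * chi_3) takes values
  {0} -> 1, {1} -> exp(3*I*pi/4), {2} -> -I, {3} -> exp(I*pi/4), {4} -> -1, {5} -> exp(-I*pi/4), {6} -> I, {7} -> exp(-3*I*pi/4).
Now take the inner product of this character with each irreducible chi from the table, <chi_0*chi_3, chi> = (1/8) sum_C |C| (chi_0*chi_3)(C) conj(chi(C)):
  <chi_0*chi_3, chi_0> = (1/8)[1*(1)*conj(1) + 1*(exp(3*I*pi/4))*conj(1) + 1*(-I)*conj(1) + 1*(exp(I*pi/4))*conj(1) + 1*(-1)*conj(1) + 1*(exp(-I*pi/4))*conj(1) + 1*(I)*conj(1) + 1*(exp(-3*I*pi/4))*conj(1)]
      = (1/8)[(1) + (exp(3*I*pi/4)) + (-I) + (exp(I*pi/4)) + (-1) + (exp(-I*pi/4)) + (I) + (exp(-3*I*pi/4))] = 0/8 = 0
  <chi_0*chi_3, chi_1> = (1/8)[1*(1)*conj(1) + 1*(exp(3*I*pi/4))*conj(exp(I*pi/4)) + 1*(-I)*conj(I) + 1*(exp(I*pi/4))*conj(exp(3*I*pi/4)) + 1*(-1)*conj(-1) + 1*(exp(-I*pi/4))*conj(exp(-3*I*pi/4)) + 1*(I)*conj(-I) + 1*(exp(-3*I*pi/4))*conj(exp(-I*pi/4))]
      = (1/8)[(1) + (I) + (-1) + (-I) + (1) + (I) + (-1) + (-I)] = 0/8 = 0
  <chi_0*chi_3, chi_2> = (1/8)[1*(1)*conj(1) + 1*(exp(3*I*pi/4))*conj(I) + 1*(-I)*conj(-1) + 1*(exp(I*pi/4))*conj(-I) + 1*(-1)*conj(1) + 1*(exp(-I*pi/4))*conj(I) + 1*(I)*conj(-1) + 1*(exp(-3*I*pi/4))*conj(-I)]
      = (1/8)[(1) + (-exp(-3*I*pi/4)) + (I) + (exp(3*I*pi/4)) + (-1) + (-exp(I*pi/4)) + (-I) + (exp(-I*pi/4))] = 0/8 = 0
  <chi_0*chi_3, chi_3> = (1/8)[1*(1)*conj(1) + 1*(exp(3*I*pi/4))*conj(exp(3*I*pi/4)) + 1*(-I)*conj(-I) + 1*(exp(I*pi/4))*conj(exp(I*pi/4)) + 1*(-1)*conj(-1) + 1*(exp(-I*pi/4))*conj(exp(-I*pi/4)) + 1*(I)*conj(I) + 1*(exp(-3*I*pi/4))*conj(exp(-3*I*pi/4))]
      = (1/8)[(1) + (1) + (1) + (1) + (1) + (1) + (1) + (1)] = 8/8 = 1
  <chi_0*chi_3, chi_4> = (1/8)[1*(1)*conj(1) + 1*(exp(3*I*pi/4))*conj(-1) + 1*(-I)*conj(1) + 1*(exp(I*pi/4))*conj(-1) + 1*(-1)*conj(1) + 1*(exp(-I*pi/4))*conj(-1) + 1*(I)*conj(1) + 1*(exp(-3*I*pi/4))*conj(-1)]
      = (1/8)[(1) + (-exp(3*I*pi/4)) + (-I) + (-exp(I*pi/4)) + (-1) + (-exp(-I*pi/4)) + (I) + (-exp(-3*I*pi/4))] = 0/8 = 0
  <chi_0*chi_3, chi_5> = (1/8)[1*(1)*conj(1) + 1*(exp(3*I*pi/4))*conj(exp(-3*I*pi/4)) + 1*(-I)*conj(I) + 1*(exp(I*pi/4))*conj(exp(-I*pi/4)) + 1*(-1)*conj(-1) + 1*(exp(-I*pi/4))*conj(exp(I*pi/4)) + 1*(I)*conj(-I) + 1*(exp(-3*I*pi/4))*conj(exp(3*I*pi/4))]
      = (1/8)[(1) + (-I) + (-1) + (I) + (1) + (-I) + (-1) + (I)] = 0/8 = 0
  <chi_0*chi_3, chi_6> = (1/8)[1*(1)*conj(1) + 1*(exp(3*I*pi/4))*conj(-I) + 1*(-I)*conj(-1) + 1*(exp(I*pi/4))*conj(I) + 1*(-1)*conj(1) + 1*(exp(-I*pi/4))*conj(-I) + 1*(I)*conj(-1) + 1*(exp(-3*I*pi/4))*conj(I)]
      = (1/8)[(1) + (exp(-3*I*pi/4)) + (I) + (-exp(3*I*pi/4)) + (-1) + (exp(I*pi/4)) + (-I) + (-exp(-I*pi/4))] = 0/8 = 0
  <chi_0*chi_3, chi_7> = (1/8)[1*(1)*conj(1) + 1*(exp(3*I*pi/4))*conj(exp(-I*pi/4)) + 1*(-I)*conj(-I) + 1*(exp(I*pi/4))*conj(exp(-3*I*pi/4)) + 1*(-1)*conj(-1) + 1*(exp(-I*pi/4))*conj(exp(3*I*pi/4)) + 1*(I)*conj(I) + 1*(exp(-3*I*pi/4))*conj(exp(I*pi/4))]
      = (1/8)[(1) + (-1) + (1) + (-1) + (1) + (-1) + (1) + (-1)] = 0/8 = 0
(Exp terms are combined using exp(i*s)*conj(exp(i*t)) = exp(i*(s-t)), and sums of them are collapsed using the identity that for every m > 1 the m distinct m-th roots of unity sum to 0, e.g. 1 + exp(2*I*pi/3) + exp(-2*I*pi/3) = 0.)
Hence the multiplicities are chi_3: 1. Dimension check: dim(chi_0)*dim(chi_3) = 1*1 = 1 and sum (mult * dim) = 1*1 = 1.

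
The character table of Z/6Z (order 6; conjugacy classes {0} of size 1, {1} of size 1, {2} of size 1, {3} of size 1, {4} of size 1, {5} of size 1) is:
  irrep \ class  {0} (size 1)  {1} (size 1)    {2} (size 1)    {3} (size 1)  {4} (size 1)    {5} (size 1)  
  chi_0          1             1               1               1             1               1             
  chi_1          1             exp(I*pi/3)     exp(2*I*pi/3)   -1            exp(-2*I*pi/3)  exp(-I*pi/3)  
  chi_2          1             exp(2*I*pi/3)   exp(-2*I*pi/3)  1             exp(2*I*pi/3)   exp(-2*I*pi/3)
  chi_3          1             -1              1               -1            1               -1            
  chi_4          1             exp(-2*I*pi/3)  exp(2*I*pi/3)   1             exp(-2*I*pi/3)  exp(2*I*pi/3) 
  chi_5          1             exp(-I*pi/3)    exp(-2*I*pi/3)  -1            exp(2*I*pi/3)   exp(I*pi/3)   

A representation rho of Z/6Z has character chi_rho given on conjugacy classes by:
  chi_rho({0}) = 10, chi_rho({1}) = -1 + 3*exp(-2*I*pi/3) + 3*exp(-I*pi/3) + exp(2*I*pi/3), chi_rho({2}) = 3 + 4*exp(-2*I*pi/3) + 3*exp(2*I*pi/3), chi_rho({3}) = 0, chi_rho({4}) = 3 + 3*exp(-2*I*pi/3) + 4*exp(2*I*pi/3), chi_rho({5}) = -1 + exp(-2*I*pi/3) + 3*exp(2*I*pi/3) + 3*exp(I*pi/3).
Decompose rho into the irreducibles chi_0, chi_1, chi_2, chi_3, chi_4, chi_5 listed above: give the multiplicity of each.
Multiplicities: chi_0: 1, chi_1: 0, chi_2: 1, chi_3: 2, chi_4: 3, chi_5: 3.

Why: Use <chi_rho, chi> = (1/|G|) sum_C |C| * chi_rho(C) * conj(chi(C)) with |G| = 6 for each irreducible chi in the table:
  <chi_rho, chi_0> = (1/6)[1*(10)*conj(1) + 1*(-1 + 3*exp(-2*I*pi/3) + 3*exp(-I*pi/3) + exp(2*I*pi/3))*conj(1) + 1*(3 + 4*exp(-2*I*pi/3) + 3*exp(2*I*pi/3))*conj(1) + 1*(0)*conj(1) + 1*(3 + 3*exp(-2*I*pi/3) + 4*exp(2*I*pi/3))*conj(1) + 1*(-1 + exp(-2*I*pi/3) + 3*exp(2*I*pi/3) + 3*exp(I*pi/3))*conj(1)]
      = (1/6)[(10) + (-1 + 3*exp(-2*I*pi/3) + 3*exp(-I*pi/3) + exp(2*I*pi/3)) + (3 + 4*exp(-2*I*pi/3) + 3*exp(2*I*pi/3)) + (0) + (3 + 3*exp(-2*I*pi/3) + 4*exp(2*I*pi/3)) + (-1 + exp(-2*I*pi/3) + 3*exp(2*I*pi/3) + 3*exp(I*pi/3))] = 6/6 = 1
  <chi_rho, chi_1> = (1/6)[1*(10)*conj(1) + 1*(-1 + 3*exp(-2*I*pi/3) + 3*exp(-I*pi/3) + exp(2*I*pi/3))*conj(exp(I*pi/3)) + 1*(3 + 4*exp(-2*I*pi/3) + 3*exp(2*I*pi/3))*conj(exp(2*I*pi/3)) + 1*(0)*conj(-1) + 1*(3 + 3*exp(-2*I*pi/3) + 4*exp(2*I*pi/3))*conj(exp(-2*I*pi/3)) + 1*(-1 + exp(-2*I*pi/3) + 3*exp(2*I*pi/3) + 3*exp(I*pi/3))*conj(exp(-I*pi/3))]
      = (1/6)[(10) + (-3 + 3*exp(-2*I*pi/3) - exp(-I*pi/3) + exp(I*pi/3)) + (3 + 3*exp(-2*I*pi/3) + 4*exp(2*I*pi/3)) + (0) + (3 + 4*exp(-2*I*pi/3) + 3*exp(2*I*pi/3)) + (-3 - exp(I*pi/3) + exp(-I*pi/3) + 3*exp(2*I*pi/3))] = 0/6 = 0
  <chi_rho, chi_2> = (1/6)[1*(10)*conj(1) + 1*(-1 + 3*exp(-2*I*pi/3) + 3*exp(-I*pi/3) + exp(2*I*pi/3))*conj(exp(2*I*pi/3)) + 1*(3 + 4*exp(-2*I*pi/3) + 3*exp(2*I*pi/3))*conj(exp(-2*I*pi/3)) + 1*(0)*conj(1) + 1*(3 + 3*exp(-2*I*pi/3) + 4*exp(2*I*pi/3))*conj(exp(2*I*pi/3)) + 1*(-1 + exp(-2*I*pi/3) + 3*exp(2*I*pi/3) + 3*exp(I*pi/3))*conj(exp(-2*I*pi/3))]
      = (1/6)[(10) + (-2 - exp(-2*I*pi/3) + 3*exp(2*I*pi/3)) + (1) + (0) + (1) + (-2 + 3*exp(-2*I*pi/3) - exp(2*I*pi/3))] = 6/6 = 1
  <chi_rho, chi_3> = (1/6)[1*(10)*conj(1) + 1*(-1 + 3*exp(-2*I*pi/3) + 3*exp(-I*pi/3) + exp(2*I*pi/3))*conj(-1) + 1*(3 + 4*exp(-2*I*pi/3) + 3*exp(2*I*pi/3))*conj(1) + 1*(0)*conj(-1) + 1*(3 + 3*exp(-2*I*pi/3) + 4*exp(2*I*pi/3))*conj(1) + 1*(-1 + exp(-2*I*pi/3) + 3*exp(2*I*pi/3) + 3*exp(I*pi/3))*conj(-1)]
      = (1/6)[(10) + (1 - exp(2*I*pi/3) - 3*exp(-I*pi/3) - 3*exp(-2*I*pi/3)) + (3 + 4*exp(-2*I*pi/3) + 3*exp(2*I*pi/3)) + (0) + (3 + 3*exp(-2*I*pi/3) + 4*exp(2*I*pi/3)) + (1 - 3*exp(I*pi/3) - 3*exp(2*I*pi/3) - exp(-2*I*pi/3))] = 12/6 = 2
  <chi_rho, chi_4> = (1/6)[1*(10)*conj(1) + 1*(-1 + 3*exp(-2*I*pi/3) + 3*exp(-I*pi/3) + exp(2*I*pi/3))*conj(exp(-2*I*pi/3)) + 1*(3 + 4*exp(-2*I*pi/3) + 3*exp(2*I*pi/3))*conj(exp(2*I*pi/3)) + 1*(0)*conj(1) + 1*(3 + 3*exp(-2*I*pi/3) + 4*exp(2*I*pi/3))*conj(exp(-2*I*pi/3)) + 1*(-1 + exp(-2*I*pi/3) + 3*exp(2*I*pi/3) + 3*exp(I*pi/3))*conj(exp(2*I*pi/3))]
      = (1/6)[(10) + (3 + exp(-2*I*pi/3) - exp(2*I*pi/3) + 3*exp(I*pi/3)) + (3 + 3*exp(-2*I*pi/3) + 4*exp(2*I*pi/3)) + (0) + (3 + 4*exp(-2*I*pi/3) + 3*exp(2*I*pi/3)) + (3 + 3*exp(-I*pi/3) + exp(2*I*pi/3) - exp(-2*I*pi/3))] = 18/6 = 3
  <chi_rho, chi_5> = (1/6)[1*(10)*conj(1) + 1*(-1 + 3*exp(-2*I*pi/3) + 3*exp(-I*pi/3) + exp(2*I*pi/3))*conj(exp(-I*pi/3)) + 1*(3 + 4*exp(-2*I*pi/3) + 3*exp(2*I*pi/3))*conj(exp(-2*I*pi/3)) + 1*(0)*conj(-1) + 1*(3 + 3*exp(-2*I*pi/3) + 4*exp(2*I*pi/3))*conj(exp(2*I*pi/3)) + 1*(-1 + exp(-2*I*pi/3) + 3*exp(2*I*pi/3) + 3*exp(I*pi/3))*conj(exp(I*pi/3))]
      = (1/6)[(10) + (2 + 3*exp(-I*pi/3) - exp(I*pi/3)) + (1) + (0) + (1) + (2 - exp(-I*pi/3) + 3*exp(I*pi/3))] = 18/6 = 3
(Exp terms are combined using exp(i*s)*conj(exp(i*t)) = exp(i*(s-t)), and sums of them are collapsed using the identity that for every m > 1 the m distinct m-th roots of unity sum to 0, e.g. 1 + exp(2*I*pi/3) + exp(-2*I*pi/3) = 0.)
Dimension check: dim(rho) = sum (mult * dim) = 1*1 + 0*1 + 1*1 + 2*1 + 3*1 + 3*1 = 10 = chi_rho(e) = 10.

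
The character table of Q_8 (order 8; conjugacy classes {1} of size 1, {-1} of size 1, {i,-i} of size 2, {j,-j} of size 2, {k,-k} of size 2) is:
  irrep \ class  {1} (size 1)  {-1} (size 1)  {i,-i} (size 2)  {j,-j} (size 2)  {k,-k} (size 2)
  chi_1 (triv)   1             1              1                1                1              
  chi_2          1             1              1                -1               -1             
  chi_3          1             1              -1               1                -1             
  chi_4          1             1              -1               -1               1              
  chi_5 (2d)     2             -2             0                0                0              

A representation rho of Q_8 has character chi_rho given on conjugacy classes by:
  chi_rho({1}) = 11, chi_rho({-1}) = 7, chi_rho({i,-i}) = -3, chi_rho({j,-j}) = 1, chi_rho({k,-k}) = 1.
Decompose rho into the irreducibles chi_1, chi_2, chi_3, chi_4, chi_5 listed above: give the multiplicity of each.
Multiplicities: chi_1: 2, chi_2: 1, chi_3: 3, chi_4: 3, chi_5: 1.

Use <chi_rho, chi> = (1/|G|) sum_C |C| * chi_rho(C) * conj(chi(C)) with |G| = 8 for each irreducible chi in the table:
  <chi_rho, chi_1> = (1/8)[1*(11)*conj(1) + 1*(7)*conj(1) + 2*(-3)*conj(1) + 2*(1)*conj(1) + 2*(1)*conj(1)]
      = (1/8)[(11) + (7) + (-6) + (2) + (2)] = 16/8 = 2
  <chi_rho, chi_2> = (1/8)[1*(11)*conj(1) + 1*(7)*conj(1) + 2*(-3)*conj(1) + 2*(1)*conj(-1) + 2*(1)*conj(-1)]
      = (1/8)[(11) + (7) + (-6) + (-2) + (-2)] = 8/8 = 1
  <chi_rho, chi_3> = (1/8)[1*(11)*conj(1) + 1*(7)*conj(1) + 2*(-3)*conj(-1) + 2*(1)*conj(1) + 2*(1)*conj(-1)]
      = (1/8)[(11) + (7) + (6) + (2) + (-2)] = 24/8 = 3
  <chi_rho, chi_4> = (1/8)[1*(11)*conj(1) + 1*(7)*conj(1) + 2*(-3)*conj(-1) + 2*(1)*conj(-1) + 2*(1)*conj(1)]
      = (1/8)[(11) + (7) + (6) + (-2) + (2)] = 24/8 = 3
  <chi_rho, chi_5> = (1/8)[1*(11)*conj(2) + 1*(7)*conj(-2) + 2*(-3)*conj(0) + 2*(1)*conj(0) + 2*(1)*conj(0)]
      = (1/8)[(22) + (-14) + (0) + (0) + (0)] = 8/8 = 1
Dimension check: dim(rho) = sum (mult * dim) = 2*1 + 1*1 + 3*1 + 3*1 + 1*2 = 11 = chi_rho(e) = 11.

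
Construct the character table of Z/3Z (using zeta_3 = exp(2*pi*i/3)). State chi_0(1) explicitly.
Character table of Z/3Z (irreps indexed chi_0,...,chi_2 with chi_k(m) = zeta_3^(k*m), zeta_3 = exp(2*pi*i/3)):
  irrep \ class  {0} (size 1)  {1} (size 1)    {2} (size 1)  
  chi_0          1             1               1             
  chi_1          1             exp(2*I*pi/3)   exp(-2*I*pi/3)
  chi_2          1             exp(-2*I*pi/3)  exp(2*I*pi/3) 

Spot check: chi_0(1) = zeta_3^(0*1) = zeta_3^0 = 1.

Derivation: Z/3Z is abelian, so all 3 irreducible complex representations are 1-dimensional. They are given by chi_k(m) = zeta_3^(k*m) for k = 0,...,2. Row orthogonality: sum_m chi_k(m) conj(chi_l(m)) = 3 * [k = l].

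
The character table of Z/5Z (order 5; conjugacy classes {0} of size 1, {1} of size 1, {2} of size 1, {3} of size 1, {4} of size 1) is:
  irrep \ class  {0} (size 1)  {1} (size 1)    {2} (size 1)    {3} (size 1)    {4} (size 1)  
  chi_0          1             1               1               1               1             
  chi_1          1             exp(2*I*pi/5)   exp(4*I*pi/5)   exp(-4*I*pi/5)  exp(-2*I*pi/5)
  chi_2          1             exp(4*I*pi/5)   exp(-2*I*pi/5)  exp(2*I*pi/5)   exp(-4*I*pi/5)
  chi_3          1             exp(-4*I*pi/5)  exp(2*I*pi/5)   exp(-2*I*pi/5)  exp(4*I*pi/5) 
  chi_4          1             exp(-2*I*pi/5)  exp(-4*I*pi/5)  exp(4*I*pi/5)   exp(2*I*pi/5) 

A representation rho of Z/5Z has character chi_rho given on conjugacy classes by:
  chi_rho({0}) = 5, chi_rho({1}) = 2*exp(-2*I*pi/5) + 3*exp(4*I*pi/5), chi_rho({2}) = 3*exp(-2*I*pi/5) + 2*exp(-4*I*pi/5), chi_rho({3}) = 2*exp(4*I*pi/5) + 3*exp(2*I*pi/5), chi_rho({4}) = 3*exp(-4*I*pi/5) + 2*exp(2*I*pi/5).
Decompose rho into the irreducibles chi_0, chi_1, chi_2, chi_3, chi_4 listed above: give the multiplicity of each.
Multiplicities: chi_0: 0, chi_1: 0, chi_2: 3, chi_3: 0, chi_4: 2.

Justification: Use <chi_rho, chi> = (1/|G|) sum_C |C| * chi_rho(C) * conj(chi(C)) with |G| = 5 for each irreducible chi in the table:
  <chi_rho, chi_0> = (1/5)[1*(5)*conj(1) + 1*(2*exp(-2*I*pi/5) + 3*exp(4*I*pi/5))*conj(1) + 1*(3*exp(-2*I*pi/5) + 2*exp(-4*I*pi/5))*conj(1) + 1*(2*exp(4*I*pi/5) + 3*exp(2*I*pi/5))*conj(1) + 1*(3*exp(-4*I*pi/5) + 2*exp(2*I*pi/5))*conj(1)]
      = (1/5)[(5) + (2*exp(-2*I*pi/5) + 3*exp(4*I*pi/5)) + (3*exp(-2*I*pi/5) + 2*exp(-4*I*pi/5)) + (2*exp(4*I*pi/5) + 3*exp(2*I*pi/5)) + (3*exp(-4*I*pi/5) + 2*exp(2*I*pi/5))] = 0/5 = 0
  <chi_rho, chi_1> = (1/5)[1*(5)*conj(1) + 1*(2*exp(-2*I*pi/5) + 3*exp(4*I*pi/5))*conj(exp(2*I*pi/5)) + 1*(3*exp(-2*I*pi/5) + 2*exp(-4*I*pi/5))*conj(exp(4*I*pi/5)) + 1*(2*exp(4*I*pi/5) + 3*exp(2*I*pi/5))*conj(exp(-4*I*pi/5)) + 1*(3*exp(-4*I*pi/5) + 2*exp(2*I*pi/5))*conj(exp(-2*I*pi/5))]
      = (1/5)[(5) + (2*exp(-4*I*pi/5) + 3*exp(2*I*pi/5)) + (3*exp(4*I*pi/5) + 2*exp(2*I*pi/5)) + (2*exp(-2*I*pi/5) + 3*exp(-4*I*pi/5)) + (3*exp(-2*I*pi/5) + 2*exp(4*I*pi/5))] = 0/5 = 0
  <chi_rho, chi_2> = (1/5)[1*(5)*conj(1) + 1*(2*exp(-2*I*pi/5) + 3*exp(4*I*pi/5))*conj(exp(4*I*pi/5)) + 1*(3*exp(-2*I*pi/5) + 2*exp(-4*I*pi/5))*conj(exp(-2*I*pi/5)) + 1*(2*exp(4*I*pi/5) + 3*exp(2*I*pi/5))*conj(exp(2*I*pi/5)) + 1*(3*exp(-4*I*pi/5) + 2*exp(2*I*pi/5))*conj(exp(-4*I*pi/5))]
      = (1/5)[(5) + (3 + 2*exp(4*I*pi/5)) + (3 + 2*exp(-2*I*pi/5)) + (3 + 2*exp(2*I*pi/5)) + (3 + 2*exp(-4*I*pi/5))] = 15/5 = 3
  <chi_rho, chi_3> = (1/5)[1*(5)*conj(1) + 1*(2*exp(-2*I*pi/5) + 3*exp(4*I*pi/5))*conj(exp(-4*I*pi/5)) + 1*(3*exp(-2*I*pi/5) + 2*exp(-4*I*pi/5))*conj(exp(2*I*pi/5)) + 1*(2*exp(4*I*pi/5) + 3*exp(2*I*pi/5))*conj(exp(-2*I*pi/5)) + 1*(3*exp(-4*I*pi/5) + 2*exp(2*I*pi/5))*conj(exp(4*I*pi/5))]
      = (1/5)[(5) + (3*exp(-2*I*pi/5) + 2*exp(2*I*pi/5)) + (3*exp(-4*I*pi/5) + 2*exp(4*I*pi/5)) + (2*exp(-4*I*pi/5) + 3*exp(4*I*pi/5)) + (2*exp(-2*I*pi/5) + 3*exp(2*I*pi/5))] = 0/5 = 0
  <chi_rho, chi_4> = (1/5)[1*(5)*conj(1) + 1*(2*exp(-2*I*pi/5) + 3*exp(4*I*pi/5))*conj(exp(-2*I*pi/5)) + 1*(3*exp(-2*I*pi/5) + 2*exp(-4*I*pi/5))*conj(exp(-4*I*pi/5)) + 1*(2*exp(4*I*pi/5) + 3*exp(2*I*pi/5))*conj(exp(4*I*pi/5)) + 1*(3*exp(-4*I*pi/5) + 2*exp(2*I*pi/5))*conj(exp(2*I*pi/5))]
      = (1/5)[(5) + (2 + 3*exp(-4*I*pi/5)) + (2 + 3*exp(2*I*pi/5)) + (2 + 3*exp(-2*I*pi/5)) + (2 + 3*exp(4*I*pi/5))] = 10/5 = 2
(Exp terms are combined using exp(i*s)*conj(exp(i*t)) = exp(i*(s-t)), and sums of them are collapsed using the identity that for every m > 1 the m distinct m-th roots of unity sum to 0, e.g. 1 + exp(2*I*pi/3) + exp(-2*I*pi/3) = 0.)
Dimension check: dim(rho) = sum (mult * dim) = 0*1 + 0*1 + 3*1 + 0*1 + 2*1 = 5 = chi_rho(e) = 5.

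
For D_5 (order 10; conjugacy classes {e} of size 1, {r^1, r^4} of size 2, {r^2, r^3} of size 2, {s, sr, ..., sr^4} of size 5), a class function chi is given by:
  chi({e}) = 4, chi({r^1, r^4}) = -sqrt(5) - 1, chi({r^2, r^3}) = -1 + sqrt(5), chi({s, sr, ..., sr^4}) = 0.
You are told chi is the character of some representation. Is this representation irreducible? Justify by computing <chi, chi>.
Not irreducible (reducible): <chi, chi> = 4 > 1.

Reasoning: <chi, chi> = (1/|G|) sum_C |C| * |chi(C)|^2 = (1/10)[1*|4|^2 + 2*|-sqrt(5) - 1|^2 + 2*|-1 + sqrt(5)|^2 + 5*|0|^2]
  = (1/10)[(16) + (4*sqrt(5) + 12) + (12 - 4*sqrt(5)) + (0)] = 40/10 = 4.
A character is irreducible iff <chi, chi> = 1, so this representation is reducible.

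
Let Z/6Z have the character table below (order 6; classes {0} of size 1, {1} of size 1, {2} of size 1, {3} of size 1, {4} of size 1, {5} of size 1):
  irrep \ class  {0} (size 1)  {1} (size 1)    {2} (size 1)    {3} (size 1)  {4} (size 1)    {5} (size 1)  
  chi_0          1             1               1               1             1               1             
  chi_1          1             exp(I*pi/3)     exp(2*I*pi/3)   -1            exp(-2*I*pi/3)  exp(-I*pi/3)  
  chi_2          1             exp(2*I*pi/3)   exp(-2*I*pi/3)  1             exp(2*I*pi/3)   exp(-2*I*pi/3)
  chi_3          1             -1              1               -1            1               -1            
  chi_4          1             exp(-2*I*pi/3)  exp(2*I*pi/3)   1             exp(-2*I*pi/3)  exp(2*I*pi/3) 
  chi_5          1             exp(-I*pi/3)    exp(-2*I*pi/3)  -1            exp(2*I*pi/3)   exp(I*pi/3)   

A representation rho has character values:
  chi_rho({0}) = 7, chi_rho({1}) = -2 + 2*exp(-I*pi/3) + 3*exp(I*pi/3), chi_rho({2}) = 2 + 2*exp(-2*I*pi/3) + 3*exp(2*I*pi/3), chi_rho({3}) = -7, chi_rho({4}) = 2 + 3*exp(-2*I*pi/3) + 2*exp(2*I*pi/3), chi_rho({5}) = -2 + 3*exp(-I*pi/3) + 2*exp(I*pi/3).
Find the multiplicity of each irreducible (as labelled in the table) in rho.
Multiplicities: chi_0: 0, chi_1: 3, chi_2: 0, chi_3: 2, chi_4: 0, chi_5: 2.

Use <chi_rho, chi> = (1/|G|) sum_C |C| * chi_rho(C) * conj(chi(C)) with |G| = 6 for each irreducible chi in the table:
  <chi_rho, chi_0> = (1/6)[1*(7)*conj(1) + 1*(-2 + 2*exp(-I*pi/3) + 3*exp(I*pi/3))*conj(1) + 1*(2 + 2*exp(-2*I*pi/3) + 3*exp(2*I*pi/3))*conj(1) + 1*(-7)*conj(1) + 1*(2 + 3*exp(-2*I*pi/3) + 2*exp(2*I*pi/3))*conj(1) + 1*(-2 + 3*exp(-I*pi/3) + 2*exp(I*pi/3))*conj(1)]
      = (1/6)[(7) + (-2 + 2*exp(-I*pi/3) + 3*exp(I*pi/3)) + (2 + 2*exp(-2*I*pi/3) + 3*exp(2*I*pi/3)) + (-7) + (2 + 3*exp(-2*I*pi/3) + 2*exp(2*I*pi/3)) + (-2 + 3*exp(-I*pi/3) + 2*exp(I*pi/3))] = 0/6 = 0
  <chi_rho, chi_1> = (1/6)[1*(7)*conj(1) + 1*(-2 + 2*exp(-I*pi/3) + 3*exp(I*pi/3))*conj(exp(I*pi/3)) + 1*(2 + 2*exp(-2*I*pi/3) + 3*exp(2*I*pi/3))*conj(exp(2*I*pi/3)) + 1*(-7)*conj(-1) + 1*(2 + 3*exp(-2*I*pi/3) + 2*exp(2*I*pi/3))*conj(exp(-2*I*pi/3)) + 1*(-2 + 3*exp(-I*pi/3) + 2*exp(I*pi/3))*conj(exp(-I*pi/3))]
      = (1/6)[(7) + (1) + (1) + (7) + (1) + (1)] = 18/6 = 3
  <chi_rho, chi_2> = (1/6)[1*(7)*conj(1) + 1*(-2 + 2*exp(-I*pi/3) + 3*exp(I*pi/3))*conj(exp(2*I*pi/3)) + 1*(2 + 2*exp(-2*I*pi/3) + 3*exp(2*I*pi/3))*conj(exp(-2*I*pi/3)) + 1*(-7)*conj(1) + 1*(2 + 3*exp(-2*I*pi/3) + 2*exp(2*I*pi/3))*conj(exp(2*I*pi/3)) + 1*(-2 + 3*exp(-I*pi/3) + 2*exp(I*pi/3))*conj(exp(-2*I*pi/3))]
      = (1/6)[(7) + (-2 + 3*exp(-I*pi/3) - 2*exp(-2*I*pi/3)) + (2 + 3*exp(-2*I*pi/3) + 2*exp(2*I*pi/3)) + (-7) + (2 + 2*exp(-2*I*pi/3) + 3*exp(2*I*pi/3)) + (-2 - 2*exp(2*I*pi/3) + 3*exp(I*pi/3))] = 0/6 = 0
  <chi_rho, chi_3> = (1/6)[1*(7)*conj(1) + 1*(-2 + 2*exp(-I*pi/3) + 3*exp(I*pi/3))*conj(-1) + 1*(2 + 2*exp(-2*I*pi/3) + 3*exp(2*I*pi/3))*conj(1) + 1*(-7)*conj(-1) + 1*(2 + 3*exp(-2*I*pi/3) + 2*exp(2*I*pi/3))*conj(1) + 1*(-2 + 3*exp(-I*pi/3) + 2*exp(I*pi/3))*conj(-1)]
      = (1/6)[(7) + (2 - 3*exp(I*pi/3) - 2*exp(-I*pi/3)) + (2 + 2*exp(-2*I*pi/3) + 3*exp(2*I*pi/3)) + (7) + (2 + 3*exp(-2*I*pi/3) + 2*exp(2*I*pi/3)) + (2 - 2*exp(I*pi/3) - 3*exp(-I*pi/3))] = 12/6 = 2
  <chi_rho, chi_4> = (1/6)[1*(7)*conj(1) + 1*(-2 + 2*exp(-I*pi/3) + 3*exp(I*pi/3))*conj(exp(-2*I*pi/3)) + 1*(2 + 2*exp(-2*I*pi/3) + 3*exp(2*I*pi/3))*conj(exp(2*I*pi/3)) + 1*(-7)*conj(1) + 1*(2 + 3*exp(-2*I*pi/3) + 2*exp(2*I*pi/3))*conj(exp(-2*I*pi/3)) + 1*(-2 + 3*exp(-I*pi/3) + 2*exp(I*pi/3))*conj(exp(2*I*pi/3))]
      = (1/6)[(7) + (-1) + (1) + (-7) + (1) + (-1)] = 0/6 = 0
  <chi_rho, chi_5> = (1/6)[1*(7)*conj(1) + 1*(-2 + 2*exp(-I*pi/3) + 3*exp(I*pi/3))*conj(exp(-I*pi/3)) + 1*(2 + 2*exp(-2*I*pi/3) + 3*exp(2*I*pi/3))*conj(exp(-2*I*pi/3)) + 1*(-7)*conj(-1) + 1*(2 + 3*exp(-2*I*pi/3) + 2*exp(2*I*pi/3))*conj(exp(2*I*pi/3)) + 1*(-2 + 3*exp(-I*pi/3) + 2*exp(I*pi/3))*conj(exp(I*pi/3))]
      = (1/6)[(7) + (2 - 2*exp(I*pi/3) + 3*exp(2*I*pi/3)) + (2 + 3*exp(-2*I*pi/3) + 2*exp(2*I*pi/3)) + (7) + (2 + 2*exp(-2*I*pi/3) + 3*exp(2*I*pi/3)) + (2 + 3*exp(-2*I*pi/3) - 2*exp(-I*pi/3))] = 12/6 = 2
(Exp terms are combined using exp(i*s)*conj(exp(i*t)) = exp(i*(s-t)), and sums of them are collapsed using the identity that for every m > 1 the m distinct m-th roots of unity sum to 0, e.g. 1 + exp(2*I*pi/3) + exp(-2*I*pi/3) = 0.)
Dimension check: dim(rho) = sum (mult * dim) = 0*1 + 3*1 + 0*1 + 2*1 + 0*1 + 2*1 = 7 = chi_rho(e) = 7.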